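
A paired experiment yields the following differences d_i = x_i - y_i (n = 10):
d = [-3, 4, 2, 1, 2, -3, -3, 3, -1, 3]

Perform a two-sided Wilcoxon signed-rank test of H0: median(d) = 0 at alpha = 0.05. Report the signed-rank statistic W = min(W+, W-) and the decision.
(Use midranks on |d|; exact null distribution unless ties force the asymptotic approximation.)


Step 1: Drop any zero differences (none here) and take |d_i|.
|d| = [3, 4, 2, 1, 2, 3, 3, 3, 1, 3]
Step 2: Midrank |d_i| (ties get averaged ranks).
ranks: |3|->7, |4|->10, |2|->3.5, |1|->1.5, |2|->3.5, |3|->7, |3|->7, |3|->7, |1|->1.5, |3|->7
Step 3: Attach original signs; sum ranks with positive sign and with negative sign.
W+ = 10 + 3.5 + 1.5 + 3.5 + 7 + 7 = 32.5
W- = 7 + 7 + 7 + 1.5 = 22.5
(Check: W+ + W- = 55 should equal n(n+1)/2 = 55.)
Step 4: Test statistic W = min(W+, W-) = 22.5.
Step 5: Ties in |d|, so use the tie-corrected normal approximation.
        E[W] = n(n+1)/4 = 10*11/4 = 27.5.
        Tie groups: |d|=1 (t=2), |d|=2 (t=2), |d|=3 (t=5); sum(t^3 - t) = 132.
        Var[W] = n(n+1)(2n+1)/24 - sum(t^3-t)/48 = 2310/24 - 132/48 = 93.5.
        z = (W - E[W]) / sqrt(Var[W]) = (22.5 - 27.5) / 9.6695 = -0.5171.
        Two-sided p = 2*Phi(z) = 0.605095.
Step 6: alpha = 0.05. fail to reject H0.

W+ = 32.5, W- = 22.5, W = min = 22.5, p = 0.605095, fail to reject H0.


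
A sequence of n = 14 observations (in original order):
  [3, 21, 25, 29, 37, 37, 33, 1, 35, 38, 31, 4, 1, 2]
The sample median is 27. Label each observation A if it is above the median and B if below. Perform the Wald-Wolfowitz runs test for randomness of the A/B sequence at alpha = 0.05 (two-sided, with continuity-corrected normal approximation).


Step 1: Compute median = 27; label A = above, B = below.
Labels in order: BBBAAAABAAABBB  (n_A = 7, n_B = 7)
Step 2: Count runs R = 5.
Step 3: Under H0 (random ordering), E[R] = 2*n_A*n_B/(n_A+n_B) + 1 = 2*7*7/14 + 1 = 8.0000.
        Var[R] = 2*n_A*n_B*(2*n_A*n_B - n_A - n_B) / ((n_A+n_B)^2 * (n_A+n_B-1)) = 8232/2548 = 3.2308.
        SD[R] = 1.7974.
Step 4: Continuity-corrected z = (R + 0.5 - E[R]) / SD[R] = (5 + 0.5 - 8.0000) / 1.7974 = -1.3909.
Step 5: Two-sided p-value via normal approximation = 2*(1 - Phi(|z|)) = 0.164264.
Step 6: alpha = 0.05. fail to reject H0.

R = 5, z = -1.3909, p = 0.164264, fail to reject H0.


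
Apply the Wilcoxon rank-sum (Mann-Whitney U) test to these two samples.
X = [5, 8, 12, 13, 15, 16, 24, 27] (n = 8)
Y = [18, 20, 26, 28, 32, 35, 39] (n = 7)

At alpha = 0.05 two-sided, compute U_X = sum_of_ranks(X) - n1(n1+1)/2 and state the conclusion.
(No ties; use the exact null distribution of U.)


Step 1: Combine and sort all 15 observations; assign midranks.
sorted (value, group): (5,X), (8,X), (12,X), (13,X), (15,X), (16,X), (18,Y), (20,Y), (24,X), (26,Y), (27,X), (28,Y), (32,Y), (35,Y), (39,Y)
ranks: 5->1, 8->2, 12->3, 13->4, 15->5, 16->6, 18->7, 20->8, 24->9, 26->10, 27->11, 28->12, 32->13, 35->14, 39->15
Step 2: Rank sum for X: R1 = 1 + 2 + 3 + 4 + 5 + 6 + 9 + 11 = 41.
Step 3: U_X = R1 - n1(n1+1)/2 = 41 - 8*9/2 = 41 - 36 = 5.
       U_Y = n1*n2 - U_X = 56 - 5 = 51.
Step 4: No ties, so the exact null distribution of U (based on enumerating the C(15,8) = 6435 equally likely rank assignments) gives the two-sided p-value.
Step 5: p-value = 0.005905; compare to alpha = 0.05. reject H0.

U_X = 5, p = 0.005905, reject H0 at alpha = 0.05.


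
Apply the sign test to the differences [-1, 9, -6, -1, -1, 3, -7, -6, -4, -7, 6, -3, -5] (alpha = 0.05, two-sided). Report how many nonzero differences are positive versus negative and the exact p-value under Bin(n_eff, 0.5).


Step 1: Discard zero differences. Original n = 13; n_eff = number of nonzero differences = 13.
Nonzero differences (with sign): -1, +9, -6, -1, -1, +3, -7, -6, -4, -7, +6, -3, -5
Step 2: Count signs: positive = 3, negative = 10.
Step 3: Under H0: P(positive) = 0.5, so the number of positives S ~ Bin(13, 0.5).
Step 4: Two-sided exact p-value = sum of Bin(13,0.5) probabilities at or below the observed probability = 0.092285.
Step 5: alpha = 0.05. fail to reject H0.

n_eff = 13, pos = 3, neg = 10, p = 0.092285, fail to reject H0.


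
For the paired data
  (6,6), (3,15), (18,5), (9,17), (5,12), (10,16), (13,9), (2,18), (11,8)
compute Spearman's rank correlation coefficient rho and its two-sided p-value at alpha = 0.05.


Step 1: Rank x and y separately (midranks; no ties here).
rank(x): 6->4, 3->2, 18->9, 9->5, 5->3, 10->6, 13->8, 2->1, 11->7
rank(y): 6->2, 15->6, 5->1, 17->8, 12->5, 16->7, 9->4, 18->9, 8->3
Step 2: d_i = R_x(i) - R_y(i); compute d_i^2.
  (4-2)^2=4, (2-6)^2=16, (9-1)^2=64, (5-8)^2=9, (3-5)^2=4, (6-7)^2=1, (8-4)^2=16, (1-9)^2=64, (7-3)^2=16
sum(d^2) = 194.
Step 3: rho = 1 - 6*194 / (9*(9^2 - 1)) = 1 - 1164/720 = -0.616667.
Step 4: Under H0, t = rho * sqrt((n-2)/(1-rho^2)) = -2.0725 ~ t(7).
Step 5: Two-sided p-value from the t-distribution with 7 df = 0.076929.
Step 6: alpha = 0.05. fail to reject H0.

rho = -0.6167, p = 0.076929, fail to reject H0 at alpha = 0.05.


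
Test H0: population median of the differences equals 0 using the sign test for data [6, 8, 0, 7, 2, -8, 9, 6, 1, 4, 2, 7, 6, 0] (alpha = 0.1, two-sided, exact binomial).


Step 1: Discard zero differences. Original n = 14; n_eff = number of nonzero differences = 12.
Nonzero differences (with sign): +6, +8, +7, +2, -8, +9, +6, +1, +4, +2, +7, +6
Step 2: Count signs: positive = 11, negative = 1.
Step 3: Under H0: P(positive) = 0.5, so the number of positives S ~ Bin(12, 0.5).
Step 4: Two-sided exact p-value = sum of Bin(12,0.5) probabilities at or below the observed probability = 0.006348.
Step 5: alpha = 0.1. reject H0.

n_eff = 12, pos = 11, neg = 1, p = 0.006348, reject H0.


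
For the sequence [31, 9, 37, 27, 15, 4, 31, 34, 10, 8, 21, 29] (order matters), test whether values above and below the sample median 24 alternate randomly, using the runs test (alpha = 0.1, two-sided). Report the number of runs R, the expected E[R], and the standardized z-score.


Step 1: Compute median = 24; label A = above, B = below.
Labels in order: ABAABBAABBBA  (n_A = 6, n_B = 6)
Step 2: Count runs R = 7.
Step 3: Under H0 (random ordering), E[R] = 2*n_A*n_B/(n_A+n_B) + 1 = 2*6*6/12 + 1 = 7.0000.
        Var[R] = 2*n_A*n_B*(2*n_A*n_B - n_A - n_B) / ((n_A+n_B)^2 * (n_A+n_B-1)) = 4320/1584 = 2.7273.
        SD[R] = 1.6514.
Step 4: R = E[R], so z = 0 with no continuity correction.
Step 5: Two-sided p-value via normal approximation = 2*(1 - Phi(|z|)) = 1.000000.
Step 6: alpha = 0.1. fail to reject H0.

R = 7, z = 0.0000, p = 1.000000, fail to reject H0.


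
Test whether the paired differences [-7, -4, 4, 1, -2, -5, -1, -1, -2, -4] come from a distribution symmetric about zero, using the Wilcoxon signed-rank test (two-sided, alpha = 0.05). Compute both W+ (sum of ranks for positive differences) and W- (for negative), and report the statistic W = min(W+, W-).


Step 1: Drop any zero differences (none here) and take |d_i|.
|d| = [7, 4, 4, 1, 2, 5, 1, 1, 2, 4]
Step 2: Midrank |d_i| (ties get averaged ranks).
ranks: |7|->10, |4|->7, |4|->7, |1|->2, |2|->4.5, |5|->9, |1|->2, |1|->2, |2|->4.5, |4|->7
Step 3: Attach original signs; sum ranks with positive sign and with negative sign.
W+ = 7 + 2 = 9
W- = 10 + 7 + 4.5 + 9 + 2 + 2 + 4.5 + 7 = 46
(Check: W+ + W- = 55 should equal n(n+1)/2 = 55.)
Step 4: Test statistic W = min(W+, W-) = 9.
Step 5: Ties in |d|, so use the tie-corrected normal approximation.
        E[W] = n(n+1)/4 = 10*11/4 = 27.5.
        Tie groups: |d|=1 (t=3), |d|=2 (t=2), |d|=4 (t=3); sum(t^3 - t) = 54.
        Var[W] = n(n+1)(2n+1)/24 - sum(t^3-t)/48 = 2310/24 - 54/48 = 95.125.
        z = (W - E[W]) / sqrt(Var[W]) = (9 - 27.5) / 9.7532 = -1.8968.
        Two-sided p = 2*Phi(z) = 0.057853.
Step 6: alpha = 0.05. fail to reject H0.

W+ = 9, W- = 46, W = min = 9, p = 0.057853, fail to reject H0.


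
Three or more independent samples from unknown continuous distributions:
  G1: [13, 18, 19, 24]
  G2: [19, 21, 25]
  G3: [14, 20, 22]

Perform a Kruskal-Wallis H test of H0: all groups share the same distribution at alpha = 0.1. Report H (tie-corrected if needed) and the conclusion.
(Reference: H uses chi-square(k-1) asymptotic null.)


Step 1: Combine all N = 10 observations and assign midranks.
sorted (value, group, rank): (13,G1,1), (14,G3,2), (18,G1,3), (19,G1,4.5), (19,G2,4.5), (20,G3,6), (21,G2,7), (22,G3,8), (24,G1,9), (25,G2,10)
Step 2: Sum ranks within each group.
R_1 = 17.5 (n_1 = 4)
R_2 = 21.5 (n_2 = 3)
R_3 = 16 (n_3 = 3)
Step 3: H = 12/(N(N+1)) * sum(R_i^2/n_i) - 3(N+1)
     = 12/(10*11) * (17.5^2/4 + 21.5^2/3 + 16^2/3) - 3*11
     = 0.109091 * 315.979 - 33
     = 1.470455.
Step 4: Ties present; correction factor C = 1 - 6/(10^3 - 10) = 0.993939. Corrected H = 1.470455 / 0.993939 = 1.479421.
Step 5: Under H0, H ~ chi^2(2); p-value = 0.477252.
Step 6: alpha = 0.1. fail to reject H0.

H = 1.4794, df = 2, p = 0.477252, fail to reject H0.


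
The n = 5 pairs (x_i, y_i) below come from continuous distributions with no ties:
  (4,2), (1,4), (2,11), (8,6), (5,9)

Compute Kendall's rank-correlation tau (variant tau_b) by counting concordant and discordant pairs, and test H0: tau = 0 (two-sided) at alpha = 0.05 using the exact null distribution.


Step 1: Enumerate the 10 unordered pairs (i,j) with i<j and classify each by sign(x_j-x_i) * sign(y_j-y_i).
  (1,2):dx=-3,dy=+2->D; (1,3):dx=-2,dy=+9->D; (1,4):dx=+4,dy=+4->C; (1,5):dx=+1,dy=+7->C
  (2,3):dx=+1,dy=+7->C; (2,4):dx=+7,dy=+2->C; (2,5):dx=+4,dy=+5->C; (3,4):dx=+6,dy=-5->D
  (3,5):dx=+3,dy=-2->D; (4,5):dx=-3,dy=+3->D
Step 2: C = 5, D = 5, total pairs = 10.
Step 3: tau = (C - D)/(n(n-1)/2) = (5 - 5)/10 = 0.000000.
Step 4: Exact two-sided p-value (enumerate n! = 120 permutations of y under H0): p = 1.000000.
Step 5: alpha = 0.05. fail to reject H0.

tau_b = 0.0000 (C=5, D=5), p = 1.000000, fail to reject H0.


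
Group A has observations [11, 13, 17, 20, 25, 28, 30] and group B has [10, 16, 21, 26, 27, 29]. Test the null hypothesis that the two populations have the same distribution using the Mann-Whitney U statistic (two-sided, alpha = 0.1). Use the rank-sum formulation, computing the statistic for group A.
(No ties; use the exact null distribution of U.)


Step 1: Combine and sort all 13 observations; assign midranks.
sorted (value, group): (10,Y), (11,X), (13,X), (16,Y), (17,X), (20,X), (21,Y), (25,X), (26,Y), (27,Y), (28,X), (29,Y), (30,X)
ranks: 10->1, 11->2, 13->3, 16->4, 17->5, 20->6, 21->7, 25->8, 26->9, 27->10, 28->11, 29->12, 30->13
Step 2: Rank sum for X: R1 = 2 + 3 + 5 + 6 + 8 + 11 + 13 = 48.
Step 3: U_X = R1 - n1(n1+1)/2 = 48 - 7*8/2 = 48 - 28 = 20.
       U_Y = n1*n2 - U_X = 42 - 20 = 22.
Step 4: No ties, so the exact null distribution of U (based on enumerating the C(13,7) = 1716 equally likely rank assignments) gives the two-sided p-value.
Step 5: p-value = 0.945221; compare to alpha = 0.1. fail to reject H0.

U_X = 20, p = 0.945221, fail to reject H0 at alpha = 0.1.


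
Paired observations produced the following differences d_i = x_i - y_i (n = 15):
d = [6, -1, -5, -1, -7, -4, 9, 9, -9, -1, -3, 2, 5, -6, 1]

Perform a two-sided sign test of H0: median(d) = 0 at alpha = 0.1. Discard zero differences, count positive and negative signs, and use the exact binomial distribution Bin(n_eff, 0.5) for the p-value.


Step 1: Discard zero differences. Original n = 15; n_eff = number of nonzero differences = 15.
Nonzero differences (with sign): +6, -1, -5, -1, -7, -4, +9, +9, -9, -1, -3, +2, +5, -6, +1
Step 2: Count signs: positive = 6, negative = 9.
Step 3: Under H0: P(positive) = 0.5, so the number of positives S ~ Bin(15, 0.5).
Step 4: Two-sided exact p-value = sum of Bin(15,0.5) probabilities at or below the observed probability = 0.607239.
Step 5: alpha = 0.1. fail to reject H0.

n_eff = 15, pos = 6, neg = 9, p = 0.607239, fail to reject H0.


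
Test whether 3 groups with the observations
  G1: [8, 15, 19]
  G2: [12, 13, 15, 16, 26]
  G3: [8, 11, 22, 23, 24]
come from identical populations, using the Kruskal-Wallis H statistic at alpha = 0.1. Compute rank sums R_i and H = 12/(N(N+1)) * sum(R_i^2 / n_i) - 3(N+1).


Step 1: Combine all N = 13 observations and assign midranks.
sorted (value, group, rank): (8,G1,1.5), (8,G3,1.5), (11,G3,3), (12,G2,4), (13,G2,5), (15,G1,6.5), (15,G2,6.5), (16,G2,8), (19,G1,9), (22,G3,10), (23,G3,11), (24,G3,12), (26,G2,13)
Step 2: Sum ranks within each group.
R_1 = 17 (n_1 = 3)
R_2 = 36.5 (n_2 = 5)
R_3 = 37.5 (n_3 = 5)
Step 3: H = 12/(N(N+1)) * sum(R_i^2/n_i) - 3(N+1)
     = 12/(13*14) * (17^2/3 + 36.5^2/5 + 37.5^2/5) - 3*14
     = 0.065934 * 644.033 - 42
     = 0.463736.
Step 4: Ties present; correction factor C = 1 - 12/(13^3 - 13) = 0.994505. Corrected H = 0.463736 / 0.994505 = 0.466298.
Step 5: Under H0, H ~ chi^2(2); p-value = 0.792035.
Step 6: alpha = 0.1. fail to reject H0.

H = 0.4663, df = 2, p = 0.792035, fail to reject H0.


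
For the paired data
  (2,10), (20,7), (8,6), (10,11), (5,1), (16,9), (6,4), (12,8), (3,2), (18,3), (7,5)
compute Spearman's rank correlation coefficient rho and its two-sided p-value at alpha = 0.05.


Step 1: Rank x and y separately (midranks; no ties here).
rank(x): 2->1, 20->11, 8->6, 10->7, 5->3, 16->9, 6->4, 12->8, 3->2, 18->10, 7->5
rank(y): 10->10, 7->7, 6->6, 11->11, 1->1, 9->9, 4->4, 8->8, 2->2, 3->3, 5->5
Step 2: d_i = R_x(i) - R_y(i); compute d_i^2.
  (1-10)^2=81, (11-7)^2=16, (6-6)^2=0, (7-11)^2=16, (3-1)^2=4, (9-9)^2=0, (4-4)^2=0, (8-8)^2=0, (2-2)^2=0, (10-3)^2=49, (5-5)^2=0
sum(d^2) = 166.
Step 3: rho = 1 - 6*166 / (11*(11^2 - 1)) = 1 - 996/1320 = 0.245455.
Step 4: Under H0, t = rho * sqrt((n-2)/(1-rho^2)) = 0.7596 ~ t(9).
Step 5: Two-sided p-value from the t-distribution with 9 df = 0.466922.
Step 6: alpha = 0.05. fail to reject H0.

rho = 0.2455, p = 0.466922, fail to reject H0 at alpha = 0.05.


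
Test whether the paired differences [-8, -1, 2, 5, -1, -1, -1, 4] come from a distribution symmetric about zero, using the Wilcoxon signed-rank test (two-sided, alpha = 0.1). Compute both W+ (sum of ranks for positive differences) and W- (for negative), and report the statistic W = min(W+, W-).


Step 1: Drop any zero differences (none here) and take |d_i|.
|d| = [8, 1, 2, 5, 1, 1, 1, 4]
Step 2: Midrank |d_i| (ties get averaged ranks).
ranks: |8|->8, |1|->2.5, |2|->5, |5|->7, |1|->2.5, |1|->2.5, |1|->2.5, |4|->6
Step 3: Attach original signs; sum ranks with positive sign and with negative sign.
W+ = 5 + 7 + 6 = 18
W- = 8 + 2.5 + 2.5 + 2.5 + 2.5 = 18
(Check: W+ + W- = 36 should equal n(n+1)/2 = 36.)
Step 4: Test statistic W = min(W+, W-) = 18.
Step 5: Ties in |d|, so use the tie-corrected normal approximation.
        E[W] = n(n+1)/4 = 8*9/4 = 18.
        Tie groups: |d|=1 (t=4); sum(t^3 - t) = 60.
        Var[W] = n(n+1)(2n+1)/24 - sum(t^3-t)/48 = 1224/24 - 60/48 = 49.75.
        z = (W - E[W]) / sqrt(Var[W]) = (18 - 18) / 7.0534 = 0.0000.
        Two-sided p = 2*Phi(z) = 1.000000.
Step 6: alpha = 0.1. fail to reject H0.

W+ = 18, W- = 18, W = min = 18, p = 1.000000, fail to reject H0.


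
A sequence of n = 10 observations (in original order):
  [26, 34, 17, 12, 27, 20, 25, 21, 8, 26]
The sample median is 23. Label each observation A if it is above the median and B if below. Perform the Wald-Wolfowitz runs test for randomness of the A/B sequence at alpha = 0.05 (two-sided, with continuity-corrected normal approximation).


Step 1: Compute median = 23; label A = above, B = below.
Labels in order: AABBABABBA  (n_A = 5, n_B = 5)
Step 2: Count runs R = 7.
Step 3: Under H0 (random ordering), E[R] = 2*n_A*n_B/(n_A+n_B) + 1 = 2*5*5/10 + 1 = 6.0000.
        Var[R] = 2*n_A*n_B*(2*n_A*n_B - n_A - n_B) / ((n_A+n_B)^2 * (n_A+n_B-1)) = 2000/900 = 2.2222.
        SD[R] = 1.4907.
Step 4: Continuity-corrected z = (R - 0.5 - E[R]) / SD[R] = (7 - 0.5 - 6.0000) / 1.4907 = 0.3354.
Step 5: Two-sided p-value via normal approximation = 2*(1 - Phi(|z|)) = 0.737316.
Step 6: alpha = 0.05. fail to reject H0.

R = 7, z = 0.3354, p = 0.737316, fail to reject H0.


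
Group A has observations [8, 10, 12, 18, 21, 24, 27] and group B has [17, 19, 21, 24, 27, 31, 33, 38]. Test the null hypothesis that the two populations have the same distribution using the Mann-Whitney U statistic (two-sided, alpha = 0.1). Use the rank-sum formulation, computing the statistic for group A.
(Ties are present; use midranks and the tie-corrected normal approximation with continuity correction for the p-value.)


Step 1: Combine and sort all 15 observations; assign midranks.
sorted (value, group): (8,X), (10,X), (12,X), (17,Y), (18,X), (19,Y), (21,X), (21,Y), (24,X), (24,Y), (27,X), (27,Y), (31,Y), (33,Y), (38,Y)
ranks: 8->1, 10->2, 12->3, 17->4, 18->5, 19->6, 21->7.5, 21->7.5, 24->9.5, 24->9.5, 27->11.5, 27->11.5, 31->13, 33->14, 38->15
Step 2: Rank sum for X: R1 = 1 + 2 + 3 + 5 + 7.5 + 9.5 + 11.5 = 39.5.
Step 3: U_X = R1 - n1(n1+1)/2 = 39.5 - 7*8/2 = 39.5 - 28 = 11.5.
       U_Y = n1*n2 - U_X = 56 - 11.5 = 44.5.
Step 4: Ties are present, so use the tie-corrected normal approximation (with continuity correction) for the p-value.
Step 5: p-value = 0.063365; compare to alpha = 0.1. reject H0.

U_X = 11.5, p = 0.063365, reject H0 at alpha = 0.1.


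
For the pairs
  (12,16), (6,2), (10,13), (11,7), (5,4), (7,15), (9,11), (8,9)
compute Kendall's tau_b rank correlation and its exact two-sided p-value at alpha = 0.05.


Step 1: Enumerate the 28 unordered pairs (i,j) with i<j and classify each by sign(x_j-x_i) * sign(y_j-y_i).
  (1,2):dx=-6,dy=-14->C; (1,3):dx=-2,dy=-3->C; (1,4):dx=-1,dy=-9->C; (1,5):dx=-7,dy=-12->C
  (1,6):dx=-5,dy=-1->C; (1,7):dx=-3,dy=-5->C; (1,8):dx=-4,dy=-7->C; (2,3):dx=+4,dy=+11->C
  (2,4):dx=+5,dy=+5->C; (2,5):dx=-1,dy=+2->D; (2,6):dx=+1,dy=+13->C; (2,7):dx=+3,dy=+9->C
  (2,8):dx=+2,dy=+7->C; (3,4):dx=+1,dy=-6->D; (3,5):dx=-5,dy=-9->C; (3,6):dx=-3,dy=+2->D
  (3,7):dx=-1,dy=-2->C; (3,8):dx=-2,dy=-4->C; (4,5):dx=-6,dy=-3->C; (4,6):dx=-4,dy=+8->D
  (4,7):dx=-2,dy=+4->D; (4,8):dx=-3,dy=+2->D; (5,6):dx=+2,dy=+11->C; (5,7):dx=+4,dy=+7->C
  (5,8):dx=+3,dy=+5->C; (6,7):dx=+2,dy=-4->D; (6,8):dx=+1,dy=-6->D; (7,8):dx=-1,dy=-2->C
Step 2: C = 20, D = 8, total pairs = 28.
Step 3: tau = (C - D)/(n(n-1)/2) = (20 - 8)/28 = 0.428571.
Step 4: Exact two-sided p-value (enumerate n! = 40320 permutations of y under H0): p = 0.178869.
Step 5: alpha = 0.05. fail to reject H0.

tau_b = 0.4286 (C=20, D=8), p = 0.178869, fail to reject H0.


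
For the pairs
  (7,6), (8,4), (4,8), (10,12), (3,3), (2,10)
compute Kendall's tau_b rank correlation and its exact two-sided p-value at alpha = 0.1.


Step 1: Enumerate the 15 unordered pairs (i,j) with i<j and classify each by sign(x_j-x_i) * sign(y_j-y_i).
  (1,2):dx=+1,dy=-2->D; (1,3):dx=-3,dy=+2->D; (1,4):dx=+3,dy=+6->C; (1,5):dx=-4,dy=-3->C
  (1,6):dx=-5,dy=+4->D; (2,3):dx=-4,dy=+4->D; (2,4):dx=+2,dy=+8->C; (2,5):dx=-5,dy=-1->C
  (2,6):dx=-6,dy=+6->D; (3,4):dx=+6,dy=+4->C; (3,5):dx=-1,dy=-5->C; (3,6):dx=-2,dy=+2->D
  (4,5):dx=-7,dy=-9->C; (4,6):dx=-8,dy=-2->C; (5,6):dx=-1,dy=+7->D
Step 2: C = 8, D = 7, total pairs = 15.
Step 3: tau = (C - D)/(n(n-1)/2) = (8 - 7)/15 = 0.066667.
Step 4: Exact two-sided p-value (enumerate n! = 720 permutations of y under H0): p = 1.000000.
Step 5: alpha = 0.1. fail to reject H0.

tau_b = 0.0667 (C=8, D=7), p = 1.000000, fail to reject H0.


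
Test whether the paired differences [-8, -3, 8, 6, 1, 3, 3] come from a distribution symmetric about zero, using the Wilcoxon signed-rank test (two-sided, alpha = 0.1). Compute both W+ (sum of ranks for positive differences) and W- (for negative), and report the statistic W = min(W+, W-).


Step 1: Drop any zero differences (none here) and take |d_i|.
|d| = [8, 3, 8, 6, 1, 3, 3]
Step 2: Midrank |d_i| (ties get averaged ranks).
ranks: |8|->6.5, |3|->3, |8|->6.5, |6|->5, |1|->1, |3|->3, |3|->3
Step 3: Attach original signs; sum ranks with positive sign and with negative sign.
W+ = 6.5 + 5 + 1 + 3 + 3 = 18.5
W- = 6.5 + 3 = 9.5
(Check: W+ + W- = 28 should equal n(n+1)/2 = 28.)
Step 4: Test statistic W = min(W+, W-) = 9.5.
Step 5: Ties in |d|, so use the tie-corrected normal approximation.
        E[W] = n(n+1)/4 = 7*8/4 = 14.
        Tie groups: |d|=3 (t=3), |d|=8 (t=2); sum(t^3 - t) = 30.
        Var[W] = n(n+1)(2n+1)/24 - sum(t^3-t)/48 = 840/24 - 30/48 = 34.375.
        z = (W - E[W]) / sqrt(Var[W]) = (9.5 - 14) / 5.8630 = -0.7675.
        Two-sided p = 2*Phi(z) = 0.442771.
Step 6: alpha = 0.1. fail to reject H0.

W+ = 18.5, W- = 9.5, W = min = 9.5, p = 0.442771, fail to reject H0.


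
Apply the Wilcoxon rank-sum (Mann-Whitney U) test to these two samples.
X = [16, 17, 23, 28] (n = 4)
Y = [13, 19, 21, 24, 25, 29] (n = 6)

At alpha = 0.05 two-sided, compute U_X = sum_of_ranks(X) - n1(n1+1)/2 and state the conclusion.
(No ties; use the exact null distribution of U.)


Step 1: Combine and sort all 10 observations; assign midranks.
sorted (value, group): (13,Y), (16,X), (17,X), (19,Y), (21,Y), (23,X), (24,Y), (25,Y), (28,X), (29,Y)
ranks: 13->1, 16->2, 17->3, 19->4, 21->5, 23->6, 24->7, 25->8, 28->9, 29->10
Step 2: Rank sum for X: R1 = 2 + 3 + 6 + 9 = 20.
Step 3: U_X = R1 - n1(n1+1)/2 = 20 - 4*5/2 = 20 - 10 = 10.
       U_Y = n1*n2 - U_X = 24 - 10 = 14.
Step 4: No ties, so the exact null distribution of U (based on enumerating the C(10,4) = 210 equally likely rank assignments) gives the two-sided p-value.
Step 5: p-value = 0.761905; compare to alpha = 0.05. fail to reject H0.

U_X = 10, p = 0.761905, fail to reject H0 at alpha = 0.05.


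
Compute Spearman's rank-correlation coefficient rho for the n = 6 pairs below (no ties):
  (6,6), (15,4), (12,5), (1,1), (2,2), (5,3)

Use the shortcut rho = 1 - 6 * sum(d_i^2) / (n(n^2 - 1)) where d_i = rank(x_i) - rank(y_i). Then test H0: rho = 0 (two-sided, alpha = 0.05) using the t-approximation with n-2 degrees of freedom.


Step 1: Rank x and y separately (midranks; no ties here).
rank(x): 6->4, 15->6, 12->5, 1->1, 2->2, 5->3
rank(y): 6->6, 4->4, 5->5, 1->1, 2->2, 3->3
Step 2: d_i = R_x(i) - R_y(i); compute d_i^2.
  (4-6)^2=4, (6-4)^2=4, (5-5)^2=0, (1-1)^2=0, (2-2)^2=0, (3-3)^2=0
sum(d^2) = 8.
Step 3: rho = 1 - 6*8 / (6*(6^2 - 1)) = 1 - 48/210 = 0.771429.
Step 4: Under H0, t = rho * sqrt((n-2)/(1-rho^2)) = 2.4247 ~ t(4).
Step 5: Two-sided p-value from the t-distribution with 4 df = 0.072397.
Step 6: alpha = 0.05. fail to reject H0.

rho = 0.7714, p = 0.072397, fail to reject H0 at alpha = 0.05.


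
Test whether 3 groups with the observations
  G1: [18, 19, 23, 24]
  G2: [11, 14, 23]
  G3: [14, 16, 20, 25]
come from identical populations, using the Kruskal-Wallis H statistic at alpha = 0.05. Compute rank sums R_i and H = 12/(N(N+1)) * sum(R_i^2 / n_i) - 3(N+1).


Step 1: Combine all N = 11 observations and assign midranks.
sorted (value, group, rank): (11,G2,1), (14,G2,2.5), (14,G3,2.5), (16,G3,4), (18,G1,5), (19,G1,6), (20,G3,7), (23,G1,8.5), (23,G2,8.5), (24,G1,10), (25,G3,11)
Step 2: Sum ranks within each group.
R_1 = 29.5 (n_1 = 4)
R_2 = 12 (n_2 = 3)
R_3 = 24.5 (n_3 = 4)
Step 3: H = 12/(N(N+1)) * sum(R_i^2/n_i) - 3(N+1)
     = 12/(11*12) * (29.5^2/4 + 12^2/3 + 24.5^2/4) - 3*12
     = 0.090909 * 415.625 - 36
     = 1.784091.
Step 4: Ties present; correction factor C = 1 - 12/(11^3 - 11) = 0.990909. Corrected H = 1.784091 / 0.990909 = 1.800459.
Step 5: Under H0, H ~ chi^2(2); p-value = 0.406476.
Step 6: alpha = 0.05. fail to reject H0.

H = 1.8005, df = 2, p = 0.406476, fail to reject H0.


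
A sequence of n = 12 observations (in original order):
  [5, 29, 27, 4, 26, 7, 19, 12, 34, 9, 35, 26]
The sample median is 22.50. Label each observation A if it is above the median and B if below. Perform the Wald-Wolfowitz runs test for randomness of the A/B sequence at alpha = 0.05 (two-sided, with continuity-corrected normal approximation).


Step 1: Compute median = 22.50; label A = above, B = below.
Labels in order: BAABABBBABAA  (n_A = 6, n_B = 6)
Step 2: Count runs R = 8.
Step 3: Under H0 (random ordering), E[R] = 2*n_A*n_B/(n_A+n_B) + 1 = 2*6*6/12 + 1 = 7.0000.
        Var[R] = 2*n_A*n_B*(2*n_A*n_B - n_A - n_B) / ((n_A+n_B)^2 * (n_A+n_B-1)) = 4320/1584 = 2.7273.
        SD[R] = 1.6514.
Step 4: Continuity-corrected z = (R - 0.5 - E[R]) / SD[R] = (8 - 0.5 - 7.0000) / 1.6514 = 0.3028.
Step 5: Two-sided p-value via normal approximation = 2*(1 - Phi(|z|)) = 0.762069.
Step 6: alpha = 0.05. fail to reject H0.

R = 8, z = 0.3028, p = 0.762069, fail to reject H0.


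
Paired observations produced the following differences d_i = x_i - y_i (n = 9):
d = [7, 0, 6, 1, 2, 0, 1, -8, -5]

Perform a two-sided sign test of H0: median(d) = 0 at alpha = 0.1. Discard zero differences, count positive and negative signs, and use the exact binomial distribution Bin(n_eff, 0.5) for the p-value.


Step 1: Discard zero differences. Original n = 9; n_eff = number of nonzero differences = 7.
Nonzero differences (with sign): +7, +6, +1, +2, +1, -8, -5
Step 2: Count signs: positive = 5, negative = 2.
Step 3: Under H0: P(positive) = 0.5, so the number of positives S ~ Bin(7, 0.5).
Step 4: Two-sided exact p-value = sum of Bin(7,0.5) probabilities at or below the observed probability = 0.453125.
Step 5: alpha = 0.1. fail to reject H0.

n_eff = 7, pos = 5, neg = 2, p = 0.453125, fail to reject H0.


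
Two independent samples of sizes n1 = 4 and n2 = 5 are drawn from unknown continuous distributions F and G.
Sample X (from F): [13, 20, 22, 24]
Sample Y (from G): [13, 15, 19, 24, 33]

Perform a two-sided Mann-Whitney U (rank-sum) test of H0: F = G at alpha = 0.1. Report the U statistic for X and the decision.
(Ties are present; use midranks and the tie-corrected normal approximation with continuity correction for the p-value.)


Step 1: Combine and sort all 9 observations; assign midranks.
sorted (value, group): (13,X), (13,Y), (15,Y), (19,Y), (20,X), (22,X), (24,X), (24,Y), (33,Y)
ranks: 13->1.5, 13->1.5, 15->3, 19->4, 20->5, 22->6, 24->7.5, 24->7.5, 33->9
Step 2: Rank sum for X: R1 = 1.5 + 5 + 6 + 7.5 = 20.
Step 3: U_X = R1 - n1(n1+1)/2 = 20 - 4*5/2 = 20 - 10 = 10.
       U_Y = n1*n2 - U_X = 20 - 10 = 10.
Step 4: Ties are present, so use the tie-corrected normal approximation (with continuity correction) for the p-value.
Step 5: p-value = 1.000000; compare to alpha = 0.1. fail to reject H0.

U_X = 10, p = 1.000000, fail to reject H0 at alpha = 0.1.


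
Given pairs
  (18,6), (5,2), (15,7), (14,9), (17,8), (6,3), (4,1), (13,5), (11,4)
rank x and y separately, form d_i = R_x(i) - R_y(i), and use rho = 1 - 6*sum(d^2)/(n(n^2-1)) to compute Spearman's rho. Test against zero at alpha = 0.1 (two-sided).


Step 1: Rank x and y separately (midranks; no ties here).
rank(x): 18->9, 5->2, 15->7, 14->6, 17->8, 6->3, 4->1, 13->5, 11->4
rank(y): 6->6, 2->2, 7->7, 9->9, 8->8, 3->3, 1->1, 5->5, 4->4
Step 2: d_i = R_x(i) - R_y(i); compute d_i^2.
  (9-6)^2=9, (2-2)^2=0, (7-7)^2=0, (6-9)^2=9, (8-8)^2=0, (3-3)^2=0, (1-1)^2=0, (5-5)^2=0, (4-4)^2=0
sum(d^2) = 18.
Step 3: rho = 1 - 6*18 / (9*(9^2 - 1)) = 1 - 108/720 = 0.850000.
Step 4: Under H0, t = rho * sqrt((n-2)/(1-rho^2)) = 4.2691 ~ t(7).
Step 5: Two-sided p-value from the t-distribution with 7 df = 0.003705.
Step 6: alpha = 0.1. reject H0.

rho = 0.8500, p = 0.003705, reject H0 at alpha = 0.1.


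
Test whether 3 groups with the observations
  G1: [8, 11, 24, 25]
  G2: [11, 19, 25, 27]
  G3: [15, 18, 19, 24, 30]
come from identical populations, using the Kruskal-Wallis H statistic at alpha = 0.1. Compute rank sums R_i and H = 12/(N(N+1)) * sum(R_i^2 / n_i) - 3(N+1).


Step 1: Combine all N = 13 observations and assign midranks.
sorted (value, group, rank): (8,G1,1), (11,G1,2.5), (11,G2,2.5), (15,G3,4), (18,G3,5), (19,G2,6.5), (19,G3,6.5), (24,G1,8.5), (24,G3,8.5), (25,G1,10.5), (25,G2,10.5), (27,G2,12), (30,G3,13)
Step 2: Sum ranks within each group.
R_1 = 22.5 (n_1 = 4)
R_2 = 31.5 (n_2 = 4)
R_3 = 37 (n_3 = 5)
Step 3: H = 12/(N(N+1)) * sum(R_i^2/n_i) - 3(N+1)
     = 12/(13*14) * (22.5^2/4 + 31.5^2/4 + 37^2/5) - 3*14
     = 0.065934 * 648.425 - 42
     = 0.753297.
Step 4: Ties present; correction factor C = 1 - 24/(13^3 - 13) = 0.989011. Corrected H = 0.753297 / 0.989011 = 0.761667.
Step 5: Under H0, H ~ chi^2(2); p-value = 0.683292.
Step 6: alpha = 0.1. fail to reject H0.

H = 0.7617, df = 2, p = 0.683292, fail to reject H0.


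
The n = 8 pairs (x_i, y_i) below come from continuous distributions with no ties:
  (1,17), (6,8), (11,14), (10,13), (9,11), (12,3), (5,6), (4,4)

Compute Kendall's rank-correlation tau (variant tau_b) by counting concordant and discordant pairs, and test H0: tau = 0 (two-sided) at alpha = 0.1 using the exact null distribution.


Step 1: Enumerate the 28 unordered pairs (i,j) with i<j and classify each by sign(x_j-x_i) * sign(y_j-y_i).
  (1,2):dx=+5,dy=-9->D; (1,3):dx=+10,dy=-3->D; (1,4):dx=+9,dy=-4->D; (1,5):dx=+8,dy=-6->D
  (1,6):dx=+11,dy=-14->D; (1,7):dx=+4,dy=-11->D; (1,8):dx=+3,dy=-13->D; (2,3):dx=+5,dy=+6->C
  (2,4):dx=+4,dy=+5->C; (2,5):dx=+3,dy=+3->C; (2,6):dx=+6,dy=-5->D; (2,7):dx=-1,dy=-2->C
  (2,8):dx=-2,dy=-4->C; (3,4):dx=-1,dy=-1->C; (3,5):dx=-2,dy=-3->C; (3,6):dx=+1,dy=-11->D
  (3,7):dx=-6,dy=-8->C; (3,8):dx=-7,dy=-10->C; (4,5):dx=-1,dy=-2->C; (4,6):dx=+2,dy=-10->D
  (4,7):dx=-5,dy=-7->C; (4,8):dx=-6,dy=-9->C; (5,6):dx=+3,dy=-8->D; (5,7):dx=-4,dy=-5->C
  (5,8):dx=-5,dy=-7->C; (6,7):dx=-7,dy=+3->D; (6,8):dx=-8,dy=+1->D; (7,8):dx=-1,dy=-2->C
Step 2: C = 15, D = 13, total pairs = 28.
Step 3: tau = (C - D)/(n(n-1)/2) = (15 - 13)/28 = 0.071429.
Step 4: Exact two-sided p-value (enumerate n! = 40320 permutations of y under H0): p = 0.904861.
Step 5: alpha = 0.1. fail to reject H0.

tau_b = 0.0714 (C=15, D=13), p = 0.904861, fail to reject H0.


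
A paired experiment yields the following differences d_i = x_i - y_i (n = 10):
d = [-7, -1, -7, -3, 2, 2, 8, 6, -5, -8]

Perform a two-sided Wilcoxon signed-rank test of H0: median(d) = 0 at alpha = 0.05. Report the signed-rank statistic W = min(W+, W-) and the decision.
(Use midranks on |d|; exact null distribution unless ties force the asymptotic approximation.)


Step 1: Drop any zero differences (none here) and take |d_i|.
|d| = [7, 1, 7, 3, 2, 2, 8, 6, 5, 8]
Step 2: Midrank |d_i| (ties get averaged ranks).
ranks: |7|->7.5, |1|->1, |7|->7.5, |3|->4, |2|->2.5, |2|->2.5, |8|->9.5, |6|->6, |5|->5, |8|->9.5
Step 3: Attach original signs; sum ranks with positive sign and with negative sign.
W+ = 2.5 + 2.5 + 9.5 + 6 = 20.5
W- = 7.5 + 1 + 7.5 + 4 + 5 + 9.5 = 34.5
(Check: W+ + W- = 55 should equal n(n+1)/2 = 55.)
Step 4: Test statistic W = min(W+, W-) = 20.5.
Step 5: Ties in |d|, so use the tie-corrected normal approximation.
        E[W] = n(n+1)/4 = 10*11/4 = 27.5.
        Tie groups: |d|=2 (t=2), |d|=7 (t=2), |d|=8 (t=2); sum(t^3 - t) = 18.
        Var[W] = n(n+1)(2n+1)/24 - sum(t^3-t)/48 = 2310/24 - 18/48 = 95.875.
        z = (W - E[W]) / sqrt(Var[W]) = (20.5 - 27.5) / 9.7916 = -0.7149.
        Two-sided p = 2*Phi(z) = 0.474671.
Step 6: alpha = 0.05. fail to reject H0.

W+ = 20.5, W- = 34.5, W = min = 20.5, p = 0.474671, fail to reject H0.


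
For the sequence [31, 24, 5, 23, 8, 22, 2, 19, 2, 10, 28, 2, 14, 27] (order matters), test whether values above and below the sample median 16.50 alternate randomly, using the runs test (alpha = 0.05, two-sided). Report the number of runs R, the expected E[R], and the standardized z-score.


Step 1: Compute median = 16.50; label A = above, B = below.
Labels in order: AABABABABBABBA  (n_A = 7, n_B = 7)
Step 2: Count runs R = 11.
Step 3: Under H0 (random ordering), E[R] = 2*n_A*n_B/(n_A+n_B) + 1 = 2*7*7/14 + 1 = 8.0000.
        Var[R] = 2*n_A*n_B*(2*n_A*n_B - n_A - n_B) / ((n_A+n_B)^2 * (n_A+n_B-1)) = 8232/2548 = 3.2308.
        SD[R] = 1.7974.
Step 4: Continuity-corrected z = (R - 0.5 - E[R]) / SD[R] = (11 - 0.5 - 8.0000) / 1.7974 = 1.3909.
Step 5: Two-sided p-value via normal approximation = 2*(1 - Phi(|z|)) = 0.164264.
Step 6: alpha = 0.05. fail to reject H0.

R = 11, z = 1.3909, p = 0.164264, fail to reject H0.


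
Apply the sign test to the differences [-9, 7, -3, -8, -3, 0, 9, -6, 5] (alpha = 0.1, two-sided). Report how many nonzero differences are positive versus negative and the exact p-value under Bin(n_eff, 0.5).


Step 1: Discard zero differences. Original n = 9; n_eff = number of nonzero differences = 8.
Nonzero differences (with sign): -9, +7, -3, -8, -3, +9, -6, +5
Step 2: Count signs: positive = 3, negative = 5.
Step 3: Under H0: P(positive) = 0.5, so the number of positives S ~ Bin(8, 0.5).
Step 4: Two-sided exact p-value = sum of Bin(8,0.5) probabilities at or below the observed probability = 0.726562.
Step 5: alpha = 0.1. fail to reject H0.

n_eff = 8, pos = 3, neg = 5, p = 0.726562, fail to reject H0.


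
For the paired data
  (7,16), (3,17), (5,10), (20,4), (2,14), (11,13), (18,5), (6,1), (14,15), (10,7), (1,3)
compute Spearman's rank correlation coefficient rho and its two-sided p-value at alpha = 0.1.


Step 1: Rank x and y separately (midranks; no ties here).
rank(x): 7->6, 3->3, 5->4, 20->11, 2->2, 11->8, 18->10, 6->5, 14->9, 10->7, 1->1
rank(y): 16->10, 17->11, 10->6, 4->3, 14->8, 13->7, 5->4, 1->1, 15->9, 7->5, 3->2
Step 2: d_i = R_x(i) - R_y(i); compute d_i^2.
  (6-10)^2=16, (3-11)^2=64, (4-6)^2=4, (11-3)^2=64, (2-8)^2=36, (8-7)^2=1, (10-4)^2=36, (5-1)^2=16, (9-9)^2=0, (7-5)^2=4, (1-2)^2=1
sum(d^2) = 242.
Step 3: rho = 1 - 6*242 / (11*(11^2 - 1)) = 1 - 1452/1320 = -0.100000.
Step 4: Under H0, t = rho * sqrt((n-2)/(1-rho^2)) = -0.3015 ~ t(9).
Step 5: Two-sided p-value from the t-distribution with 9 df = 0.769875.
Step 6: alpha = 0.1. fail to reject H0.

rho = -0.1000, p = 0.769875, fail to reject H0 at alpha = 0.1.


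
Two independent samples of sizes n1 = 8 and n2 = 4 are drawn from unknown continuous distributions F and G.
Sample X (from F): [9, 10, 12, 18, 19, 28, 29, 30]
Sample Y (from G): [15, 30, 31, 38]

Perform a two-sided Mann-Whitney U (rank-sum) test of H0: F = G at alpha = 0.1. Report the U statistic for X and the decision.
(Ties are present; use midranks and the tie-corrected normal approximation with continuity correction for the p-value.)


Step 1: Combine and sort all 12 observations; assign midranks.
sorted (value, group): (9,X), (10,X), (12,X), (15,Y), (18,X), (19,X), (28,X), (29,X), (30,X), (30,Y), (31,Y), (38,Y)
ranks: 9->1, 10->2, 12->3, 15->4, 18->5, 19->6, 28->7, 29->8, 30->9.5, 30->9.5, 31->11, 38->12
Step 2: Rank sum for X: R1 = 1 + 2 + 3 + 5 + 6 + 7 + 8 + 9.5 = 41.5.
Step 3: U_X = R1 - n1(n1+1)/2 = 41.5 - 8*9/2 = 41.5 - 36 = 5.5.
       U_Y = n1*n2 - U_X = 32 - 5.5 = 26.5.
Step 4: Ties are present, so use the tie-corrected normal approximation (with continuity correction) for the p-value.
Step 5: p-value = 0.088869; compare to alpha = 0.1. reject H0.

U_X = 5.5, p = 0.088869, reject H0 at alpha = 0.1.


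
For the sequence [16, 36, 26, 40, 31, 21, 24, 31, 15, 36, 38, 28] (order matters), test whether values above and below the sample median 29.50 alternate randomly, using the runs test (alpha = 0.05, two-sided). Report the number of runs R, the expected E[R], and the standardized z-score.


Step 1: Compute median = 29.50; label A = above, B = below.
Labels in order: BABAABBABAAB  (n_A = 6, n_B = 6)
Step 2: Count runs R = 9.
Step 3: Under H0 (random ordering), E[R] = 2*n_A*n_B/(n_A+n_B) + 1 = 2*6*6/12 + 1 = 7.0000.
        Var[R] = 2*n_A*n_B*(2*n_A*n_B - n_A - n_B) / ((n_A+n_B)^2 * (n_A+n_B-1)) = 4320/1584 = 2.7273.
        SD[R] = 1.6514.
Step 4: Continuity-corrected z = (R - 0.5 - E[R]) / SD[R] = (9 - 0.5 - 7.0000) / 1.6514 = 0.9083.
Step 5: Two-sided p-value via normal approximation = 2*(1 - Phi(|z|)) = 0.363722.
Step 6: alpha = 0.05. fail to reject H0.

R = 9, z = 0.9083, p = 0.363722, fail to reject H0.


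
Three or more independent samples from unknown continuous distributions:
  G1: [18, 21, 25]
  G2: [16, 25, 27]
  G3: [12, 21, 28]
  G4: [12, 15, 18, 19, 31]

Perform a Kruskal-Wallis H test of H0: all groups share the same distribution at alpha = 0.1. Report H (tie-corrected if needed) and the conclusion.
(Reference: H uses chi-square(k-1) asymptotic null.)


Step 1: Combine all N = 14 observations and assign midranks.
sorted (value, group, rank): (12,G3,1.5), (12,G4,1.5), (15,G4,3), (16,G2,4), (18,G1,5.5), (18,G4,5.5), (19,G4,7), (21,G1,8.5), (21,G3,8.5), (25,G1,10.5), (25,G2,10.5), (27,G2,12), (28,G3,13), (31,G4,14)
Step 2: Sum ranks within each group.
R_1 = 24.5 (n_1 = 3)
R_2 = 26.5 (n_2 = 3)
R_3 = 23 (n_3 = 3)
R_4 = 31 (n_4 = 5)
Step 3: H = 12/(N(N+1)) * sum(R_i^2/n_i) - 3(N+1)
     = 12/(14*15) * (24.5^2/3 + 26.5^2/3 + 23^2/3 + 31^2/5) - 3*15
     = 0.057143 * 802.7 - 45
     = 0.868571.
Step 4: Ties present; correction factor C = 1 - 24/(14^3 - 14) = 0.991209. Corrected H = 0.868571 / 0.991209 = 0.876275.
Step 5: Under H0, H ~ chi^2(3); p-value = 0.831149.
Step 6: alpha = 0.1. fail to reject H0.

H = 0.8763, df = 3, p = 0.831149, fail to reject H0.


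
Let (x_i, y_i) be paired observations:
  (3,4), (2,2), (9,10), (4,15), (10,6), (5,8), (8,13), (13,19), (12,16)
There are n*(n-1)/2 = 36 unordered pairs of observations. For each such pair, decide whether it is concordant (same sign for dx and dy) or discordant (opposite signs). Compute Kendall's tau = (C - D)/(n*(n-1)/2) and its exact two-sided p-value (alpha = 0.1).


Step 1: Enumerate the 36 unordered pairs (i,j) with i<j and classify each by sign(x_j-x_i) * sign(y_j-y_i).
  (1,2):dx=-1,dy=-2->C; (1,3):dx=+6,dy=+6->C; (1,4):dx=+1,dy=+11->C; (1,5):dx=+7,dy=+2->C
  (1,6):dx=+2,dy=+4->C; (1,7):dx=+5,dy=+9->C; (1,8):dx=+10,dy=+15->C; (1,9):dx=+9,dy=+12->C
  (2,3):dx=+7,dy=+8->C; (2,4):dx=+2,dy=+13->C; (2,5):dx=+8,dy=+4->C; (2,6):dx=+3,dy=+6->C
  (2,7):dx=+6,dy=+11->C; (2,8):dx=+11,dy=+17->C; (2,9):dx=+10,dy=+14->C; (3,4):dx=-5,dy=+5->D
  (3,5):dx=+1,dy=-4->D; (3,6):dx=-4,dy=-2->C; (3,7):dx=-1,dy=+3->D; (3,8):dx=+4,dy=+9->C
  (3,9):dx=+3,dy=+6->C; (4,5):dx=+6,dy=-9->D; (4,6):dx=+1,dy=-7->D; (4,7):dx=+4,dy=-2->D
  (4,8):dx=+9,dy=+4->C; (4,9):dx=+8,dy=+1->C; (5,6):dx=-5,dy=+2->D; (5,7):dx=-2,dy=+7->D
  (5,8):dx=+3,dy=+13->C; (5,9):dx=+2,dy=+10->C; (6,7):dx=+3,dy=+5->C; (6,8):dx=+8,dy=+11->C
  (6,9):dx=+7,dy=+8->C; (7,8):dx=+5,dy=+6->C; (7,9):dx=+4,dy=+3->C; (8,9):dx=-1,dy=-3->C
Step 2: C = 28, D = 8, total pairs = 36.
Step 3: tau = (C - D)/(n(n-1)/2) = (28 - 8)/36 = 0.555556.
Step 4: Exact two-sided p-value (enumerate n! = 362880 permutations of y under H0): p = 0.044615.
Step 5: alpha = 0.1. reject H0.

tau_b = 0.5556 (C=28, D=8), p = 0.044615, reject H0.


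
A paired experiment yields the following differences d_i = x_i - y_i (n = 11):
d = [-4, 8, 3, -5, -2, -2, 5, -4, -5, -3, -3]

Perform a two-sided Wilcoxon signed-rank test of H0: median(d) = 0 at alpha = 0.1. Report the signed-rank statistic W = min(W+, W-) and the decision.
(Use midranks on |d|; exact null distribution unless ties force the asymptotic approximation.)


Step 1: Drop any zero differences (none here) and take |d_i|.
|d| = [4, 8, 3, 5, 2, 2, 5, 4, 5, 3, 3]
Step 2: Midrank |d_i| (ties get averaged ranks).
ranks: |4|->6.5, |8|->11, |3|->4, |5|->9, |2|->1.5, |2|->1.5, |5|->9, |4|->6.5, |5|->9, |3|->4, |3|->4
Step 3: Attach original signs; sum ranks with positive sign and with negative sign.
W+ = 11 + 4 + 9 = 24
W- = 6.5 + 9 + 1.5 + 1.5 + 6.5 + 9 + 4 + 4 = 42
(Check: W+ + W- = 66 should equal n(n+1)/2 = 66.)
Step 4: Test statistic W = min(W+, W-) = 24.
Step 5: Ties in |d|, so use the tie-corrected normal approximation.
        E[W] = n(n+1)/4 = 11*12/4 = 33.
        Tie groups: |d|=2 (t=2), |d|=3 (t=3), |d|=4 (t=2), |d|=5 (t=3); sum(t^3 - t) = 60.
        Var[W] = n(n+1)(2n+1)/24 - sum(t^3-t)/48 = 3036/24 - 60/48 = 125.25.
        z = (W - E[W]) / sqrt(Var[W]) = (24 - 33) / 11.1915 = -0.8042.
        Two-sided p = 2*Phi(z) = 0.421293.
Step 6: alpha = 0.1. fail to reject H0.

W+ = 24, W- = 42, W = min = 24, p = 0.421293, fail to reject H0.


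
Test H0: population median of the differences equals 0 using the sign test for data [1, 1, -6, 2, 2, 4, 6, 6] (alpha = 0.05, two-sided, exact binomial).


Step 1: Discard zero differences. Original n = 8; n_eff = number of nonzero differences = 8.
Nonzero differences (with sign): +1, +1, -6, +2, +2, +4, +6, +6
Step 2: Count signs: positive = 7, negative = 1.
Step 3: Under H0: P(positive) = 0.5, so the number of positives S ~ Bin(8, 0.5).
Step 4: Two-sided exact p-value = sum of Bin(8,0.5) probabilities at or below the observed probability = 0.070312.
Step 5: alpha = 0.05. fail to reject H0.

n_eff = 8, pos = 7, neg = 1, p = 0.070312, fail to reject H0.


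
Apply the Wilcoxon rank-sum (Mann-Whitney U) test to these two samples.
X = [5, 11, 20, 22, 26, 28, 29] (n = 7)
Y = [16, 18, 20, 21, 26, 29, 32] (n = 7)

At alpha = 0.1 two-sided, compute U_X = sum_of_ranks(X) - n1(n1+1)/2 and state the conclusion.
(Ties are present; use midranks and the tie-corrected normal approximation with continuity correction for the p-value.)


Step 1: Combine and sort all 14 observations; assign midranks.
sorted (value, group): (5,X), (11,X), (16,Y), (18,Y), (20,X), (20,Y), (21,Y), (22,X), (26,X), (26,Y), (28,X), (29,X), (29,Y), (32,Y)
ranks: 5->1, 11->2, 16->3, 18->4, 20->5.5, 20->5.5, 21->7, 22->8, 26->9.5, 26->9.5, 28->11, 29->12.5, 29->12.5, 32->14
Step 2: Rank sum for X: R1 = 1 + 2 + 5.5 + 8 + 9.5 + 11 + 12.5 = 49.5.
Step 3: U_X = R1 - n1(n1+1)/2 = 49.5 - 7*8/2 = 49.5 - 28 = 21.5.
       U_Y = n1*n2 - U_X = 49 - 21.5 = 27.5.
Step 4: Ties are present, so use the tie-corrected normal approximation (with continuity correction) for the p-value.
Step 5: p-value = 0.748592; compare to alpha = 0.1. fail to reject H0.

U_X = 21.5, p = 0.748592, fail to reject H0 at alpha = 0.1.
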